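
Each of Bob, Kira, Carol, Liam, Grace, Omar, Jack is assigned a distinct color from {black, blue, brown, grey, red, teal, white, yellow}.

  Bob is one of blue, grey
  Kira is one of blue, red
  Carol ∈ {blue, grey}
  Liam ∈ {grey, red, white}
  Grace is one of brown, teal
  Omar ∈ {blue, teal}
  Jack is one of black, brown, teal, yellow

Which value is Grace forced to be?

Bob and Carol share exactly the 2 values {blue, grey}; by pigeonhole those values go to them, so strike blue, grey from Kira, Liam, Omar.
Kira has just one choice, so Kira = red. Remove red from Liam.
Liam must be white (only option left).
Omar's domain is down to {teal}, so Omar = teal. So Grace, Jack can't be teal.
So Grace = brown.

brown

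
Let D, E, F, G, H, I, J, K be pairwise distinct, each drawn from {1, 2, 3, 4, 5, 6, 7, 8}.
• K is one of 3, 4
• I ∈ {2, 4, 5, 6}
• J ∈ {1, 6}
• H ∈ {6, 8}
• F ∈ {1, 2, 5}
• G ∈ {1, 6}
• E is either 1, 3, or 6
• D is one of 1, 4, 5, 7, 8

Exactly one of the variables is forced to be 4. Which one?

K

The 8 variables together cover exactly {1, 2, 3, 4, 5, 6, 7, 8} — 8 values for 8 variables — and 7 appears only in D's list, so D = 7.
Among the 7 still-open variables, 8 fits only H (and all 7 values in {1, 2, 3, 4, 5, 6, 8} must be used), so H = 8.
G and J between them cover only {1, 6} — a naked pair. Remove those values from E, F, I.
That leaves E = 3. Eliminate 3 elsewhere: K.
So 4 goes to K.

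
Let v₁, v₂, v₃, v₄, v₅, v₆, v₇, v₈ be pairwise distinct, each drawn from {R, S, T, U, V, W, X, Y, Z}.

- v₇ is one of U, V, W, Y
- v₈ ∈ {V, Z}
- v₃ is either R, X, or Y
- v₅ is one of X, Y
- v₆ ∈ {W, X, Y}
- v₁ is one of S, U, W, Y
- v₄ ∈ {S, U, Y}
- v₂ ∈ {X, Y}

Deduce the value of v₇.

The 8 variables together cover exactly {R, S, U, V, W, X, Y, Z} — 8 values for 8 variables — and R appears only in v₃'s list, so v₃ = R.
Among the 7 still-open variables, Z fits only v₈ (and all 7 values in {S, U, V, W, X, Y, Z} must be used), so v₈ = Z.
The 6 still-open variables together cover exactly {S, U, V, W, X, Y} — 6 values for 6 variables — and V appears only in v₇'s list, so v₇ = V.

V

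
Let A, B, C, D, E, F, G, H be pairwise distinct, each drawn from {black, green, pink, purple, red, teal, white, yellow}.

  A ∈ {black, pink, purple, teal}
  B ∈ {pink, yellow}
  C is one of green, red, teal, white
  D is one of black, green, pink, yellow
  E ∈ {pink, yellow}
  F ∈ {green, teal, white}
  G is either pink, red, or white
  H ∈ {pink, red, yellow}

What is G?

Among the 8 variables, purple fits only A (and all 8 values in {black, green, pink, purple, red, teal, white, yellow} must be used), so A = purple.
The 7 still-open variables draw from only 7 values {black, green, pink, red, teal, white, yellow}, so each is used; only D can be black, hence D = black.
B and E between them cover only {pink, yellow} — a naked pair. Remove those values from G, H.
That leaves H = red. So C, G can't be red.
So G = white.

white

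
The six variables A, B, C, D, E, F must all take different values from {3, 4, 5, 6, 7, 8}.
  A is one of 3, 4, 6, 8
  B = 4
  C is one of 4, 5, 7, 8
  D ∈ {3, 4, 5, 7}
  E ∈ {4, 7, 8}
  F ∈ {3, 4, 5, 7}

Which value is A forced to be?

B must be 4 (only option left). Remove 4 from A, C, D, E, F.
Among the 5 still-open variables, 6 fits only A (and all 5 values in {3, 5, 6, 7, 8} must be used), so A = 6.

6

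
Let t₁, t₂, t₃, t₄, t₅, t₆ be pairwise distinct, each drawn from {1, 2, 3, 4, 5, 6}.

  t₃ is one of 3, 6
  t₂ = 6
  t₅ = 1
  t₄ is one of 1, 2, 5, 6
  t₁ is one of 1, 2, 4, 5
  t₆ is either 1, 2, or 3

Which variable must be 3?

t₂'s domain is down to {6}, so t₂ = 6. Strike 6 from t₃, t₄.
So 3 goes to t₃.

t₃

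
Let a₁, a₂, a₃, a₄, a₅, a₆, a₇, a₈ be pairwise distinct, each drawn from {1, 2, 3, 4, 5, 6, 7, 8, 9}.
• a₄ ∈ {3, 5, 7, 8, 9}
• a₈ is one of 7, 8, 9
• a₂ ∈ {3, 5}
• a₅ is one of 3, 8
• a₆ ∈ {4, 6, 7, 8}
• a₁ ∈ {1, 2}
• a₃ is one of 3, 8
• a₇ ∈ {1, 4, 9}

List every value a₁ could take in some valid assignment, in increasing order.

a₃ and a₅ share exactly the 2 values {3, 8}; by pigeonhole those values go to them, so strike 3, 8 from a₂, a₄, a₆, a₈.
That leaves a₂ = 5. So a₄ can't be 5.
The 2 variables a₄ and a₈ are confined to {7, 9}, which locks those values in; drop them from a₆, a₇.
No further eliminations apply; a₁ can still be any of 1, 2.

1, 2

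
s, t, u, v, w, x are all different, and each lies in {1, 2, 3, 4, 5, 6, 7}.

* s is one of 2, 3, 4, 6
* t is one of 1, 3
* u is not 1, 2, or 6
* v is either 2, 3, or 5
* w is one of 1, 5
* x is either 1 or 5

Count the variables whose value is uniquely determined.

w and x share exactly the 2 values {1, 5}; by pigeonhole those values go to them, so strike 1, 5 from t, u, v.
t has just one choice, so t = 3. Remove 3 from s, u, v.
v must be 2 (only option left). Strike 2 from s.
Determined: t=3, v=2. The other variables each still have more than one consistent value. That makes 2.

2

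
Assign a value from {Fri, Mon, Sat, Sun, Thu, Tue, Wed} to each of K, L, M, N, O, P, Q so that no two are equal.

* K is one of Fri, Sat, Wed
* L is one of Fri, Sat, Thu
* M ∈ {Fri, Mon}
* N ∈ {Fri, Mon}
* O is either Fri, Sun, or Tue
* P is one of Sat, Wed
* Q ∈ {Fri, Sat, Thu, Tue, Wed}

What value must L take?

The 7 variables draw from only 7 values {Fri, Mon, Sat, Sun, Thu, Tue, Wed}, so each is used; only O can be Sun, hence O = Sun.
Among the 6 still-open variables, Tue fits only Q (and all 6 values in {Fri, Mon, Sat, Thu, Tue, Wed} must be used), so Q = Tue.
The 5 still-open variables draw from only 5 values {Fri, Mon, Sat, Thu, Wed}, so each is used; only L can be Thu, hence L = Thu.

Thu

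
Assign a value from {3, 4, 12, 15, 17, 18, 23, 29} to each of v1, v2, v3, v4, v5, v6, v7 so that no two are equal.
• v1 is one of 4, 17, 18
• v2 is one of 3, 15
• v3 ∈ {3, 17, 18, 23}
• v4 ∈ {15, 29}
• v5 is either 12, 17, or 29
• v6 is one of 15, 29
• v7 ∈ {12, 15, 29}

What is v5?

17

The 2 variables v4 and v6 are confined to {15, 29}, which locks those values in; drop them from v2, v5, v7.
That leaves v2 = 3. Strike 3 from v3.
v7 has just one choice, so v7 = 12. Strike 12 from v5.
So v5 = 17.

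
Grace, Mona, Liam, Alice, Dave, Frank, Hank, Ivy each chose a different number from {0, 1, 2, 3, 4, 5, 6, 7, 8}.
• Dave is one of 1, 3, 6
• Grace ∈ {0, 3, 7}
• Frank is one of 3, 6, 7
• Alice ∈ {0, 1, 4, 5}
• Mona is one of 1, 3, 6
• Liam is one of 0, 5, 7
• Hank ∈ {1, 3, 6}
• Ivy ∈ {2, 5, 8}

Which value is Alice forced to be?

4

The 3 variables Mona, Dave, Hank are confined to {1, 3, 6}, which locks those values in; drop them from Grace, Alice, Frank.
That leaves Frank = 7. So Grace, Liam can't be 7.
Grace must be 0 (only option left). Remove 0 from Liam, Alice.
Liam's domain is down to {5}, so Liam = 5. Remove 5 from Alice, Ivy.
So Alice = 4.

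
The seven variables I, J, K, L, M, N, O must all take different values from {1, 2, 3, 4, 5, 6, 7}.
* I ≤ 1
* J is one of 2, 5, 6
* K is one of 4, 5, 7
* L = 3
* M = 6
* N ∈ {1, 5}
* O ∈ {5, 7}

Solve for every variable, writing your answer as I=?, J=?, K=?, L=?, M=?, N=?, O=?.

I's domain is down to {1}, so I = 1. Remove 1 from N.
That leaves L = 3.
That leaves M = 6. Remove 6 from J.
N has just one choice, so N = 5. Strike 5 from J, K, O.
That leaves O = 7. So K can't be 7.
J has just one choice, so J = 2.
That leaves K = 4.

I=1, J=2, K=4, L=3, M=6, N=5, O=7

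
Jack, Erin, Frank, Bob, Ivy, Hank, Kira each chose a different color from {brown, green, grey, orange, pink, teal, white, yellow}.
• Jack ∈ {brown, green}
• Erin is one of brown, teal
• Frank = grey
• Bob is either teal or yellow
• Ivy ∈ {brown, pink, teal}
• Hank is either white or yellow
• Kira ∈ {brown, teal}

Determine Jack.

green

Frank's domain is down to {grey}, so Frank = grey.
The 6 still-open variables together cover exactly {brown, green, pink, teal, white, yellow} — 6 values for 6 variables — and green appears only in Jack's list, so Jack = green.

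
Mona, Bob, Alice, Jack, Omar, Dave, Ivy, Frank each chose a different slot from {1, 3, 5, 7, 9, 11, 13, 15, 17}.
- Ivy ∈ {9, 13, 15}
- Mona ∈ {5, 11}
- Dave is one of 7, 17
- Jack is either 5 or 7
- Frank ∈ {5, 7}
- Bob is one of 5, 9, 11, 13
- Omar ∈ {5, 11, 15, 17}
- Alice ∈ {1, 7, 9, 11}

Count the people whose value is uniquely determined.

The 8 variables draw from only 8 values {1, 5, 7, 9, 11, 13, 15, 17}, so each is used; only Alice can be 1, hence Alice = 1.
The 2 variables Jack and Frank are confined to {5, 7}, which locks those values in; drop them from Mona, Bob, Omar, Dave.
Mona has just one choice, so Mona = 11. Eliminate 11 elsewhere: Bob, Omar.
Dave has just one choice, so Dave = 17. Strike 17 from Omar.
Omar must be 15 (only option left). So Ivy can't be 15.
Determined: Mona=11, Alice=1, Omar=15, Dave=17. The other people each still have more than one consistent value. That makes 4.

4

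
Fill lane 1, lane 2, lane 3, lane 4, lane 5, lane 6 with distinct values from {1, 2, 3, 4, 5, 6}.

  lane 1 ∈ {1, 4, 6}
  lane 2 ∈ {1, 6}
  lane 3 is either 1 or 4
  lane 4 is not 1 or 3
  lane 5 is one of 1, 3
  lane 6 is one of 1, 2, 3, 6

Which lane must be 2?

The 6 variables together cover exactly {1, 2, 3, 4, 5, 6} — 6 values for 6 variables — and 5 appears only in lane 4's list, so lane 4 = 5.
The 5 still-open variables together cover exactly {1, 2, 3, 4, 6} — 5 values for 5 variables — and 2 appears only in lane 6's list, so lane 6 = 2.

lane 6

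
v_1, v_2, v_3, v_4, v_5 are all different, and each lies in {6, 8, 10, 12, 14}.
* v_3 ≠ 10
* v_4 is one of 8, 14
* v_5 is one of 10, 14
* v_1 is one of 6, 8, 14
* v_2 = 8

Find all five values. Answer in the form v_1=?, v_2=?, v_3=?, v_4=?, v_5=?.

v_1=6, v_2=8, v_3=12, v_4=14, v_5=10

v_2 has just one choice, so v_2 = 8. So v_1, v_3, v_4 can't be 8.
That leaves v_4 = 14. Strike 14 from v_1, v_3, v_5.
v_5 has just one choice, so v_5 = 10.
That leaves v_1 = 6. So v_3 can't be 6.
That leaves v_3 = 12.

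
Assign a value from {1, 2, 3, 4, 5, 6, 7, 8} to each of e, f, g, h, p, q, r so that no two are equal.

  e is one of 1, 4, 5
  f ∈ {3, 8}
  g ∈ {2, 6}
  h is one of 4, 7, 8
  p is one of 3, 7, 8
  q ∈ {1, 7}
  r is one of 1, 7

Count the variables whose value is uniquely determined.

q and r share exactly the 2 values {1, 7}; by pigeonhole those values go to them, so strike 1, 7 from e, h, p.
The 2 variables f and p are confined to {3, 8}, which locks those values in; drop them from h.
h has just one choice, so h = 4. Strike 4 from e.
e has just one choice, so e = 5.
Determined: e=5, h=4. The other variables each still have more than one consistent value. That makes 2.

2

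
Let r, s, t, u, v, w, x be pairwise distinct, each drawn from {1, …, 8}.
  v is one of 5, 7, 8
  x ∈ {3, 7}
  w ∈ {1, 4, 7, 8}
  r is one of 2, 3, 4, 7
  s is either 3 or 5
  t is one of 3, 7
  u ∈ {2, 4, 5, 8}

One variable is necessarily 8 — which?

v

The 7 variables draw from only 7 values {1, 2, 3, 4, 5, 7, 8}, so each is used; only w can be 1, hence w = 1.
The 2 variables t and x are confined to {3, 7}, which locks those values in; drop them from r, s, v.
s must be 5 (only option left). Remove 5 from u, v.
So 8 goes to v.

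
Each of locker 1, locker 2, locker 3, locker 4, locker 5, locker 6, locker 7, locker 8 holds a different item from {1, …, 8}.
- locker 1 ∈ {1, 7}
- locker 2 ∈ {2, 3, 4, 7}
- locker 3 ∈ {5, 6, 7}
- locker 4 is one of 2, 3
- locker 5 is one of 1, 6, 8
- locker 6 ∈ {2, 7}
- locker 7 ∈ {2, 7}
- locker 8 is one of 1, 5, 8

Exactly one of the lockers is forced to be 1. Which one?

The 8 variables together cover exactly {1, 2, 3, 4, 5, 6, 7, 8} — 8 values for 8 variables — and 4 appears only in locker 2's list, so locker 2 = 4.
Among the 7 still-open variables, 3 fits only locker 4 (and all 7 values in {1, 2, 3, 5, 6, 7, 8} must be used), so locker 4 = 3.
The 2 variables locker 6 and locker 7 are confined to {2, 7}, which locks those values in; drop them from locker 1, locker 3.
So 1 goes to locker 1.

locker 1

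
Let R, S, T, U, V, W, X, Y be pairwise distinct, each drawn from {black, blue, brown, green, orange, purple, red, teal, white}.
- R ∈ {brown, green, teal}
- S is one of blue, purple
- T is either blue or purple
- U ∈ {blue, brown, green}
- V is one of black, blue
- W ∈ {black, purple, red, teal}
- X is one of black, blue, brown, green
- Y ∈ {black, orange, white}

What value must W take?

red

S and T between them cover only {blue, purple} — a naked pair. Remove those values from U, V, W, X.
V has just one choice, so V = black. Remove black from W, X, Y.
The 2 variables U and X are confined to {brown, green}, which locks those values in; drop them from R.
R must be teal (only option left). Strike teal from W.
So W = red.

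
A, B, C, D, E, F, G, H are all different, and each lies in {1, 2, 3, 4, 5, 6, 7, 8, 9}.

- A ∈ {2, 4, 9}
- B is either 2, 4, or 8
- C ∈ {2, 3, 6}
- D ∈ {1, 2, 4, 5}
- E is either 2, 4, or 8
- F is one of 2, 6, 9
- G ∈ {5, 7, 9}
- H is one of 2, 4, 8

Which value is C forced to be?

3

B, E, H share exactly the 3 values {2, 4, 8}; by pigeonhole those values go to them, so strike 2, 4, 8 from A, C, D, F.
That leaves A = 9. Strike 9 from F, G.
F must be 6 (only option left). Eliminate 6 elsewhere: C.
So C = 3.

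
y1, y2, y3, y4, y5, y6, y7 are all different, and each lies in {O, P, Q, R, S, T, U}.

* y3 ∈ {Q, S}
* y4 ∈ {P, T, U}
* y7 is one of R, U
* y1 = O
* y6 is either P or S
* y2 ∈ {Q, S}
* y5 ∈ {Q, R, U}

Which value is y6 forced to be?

P

y1 must be O (only option left).
Among the 6 still-open variables, T fits only y4 (and all 6 values in {P, Q, R, S, T, U} must be used), so y4 = T.
The 5 still-open variables together cover exactly {P, Q, R, S, U} — 5 values for 5 variables — and P appears only in y6's list, so y6 = P.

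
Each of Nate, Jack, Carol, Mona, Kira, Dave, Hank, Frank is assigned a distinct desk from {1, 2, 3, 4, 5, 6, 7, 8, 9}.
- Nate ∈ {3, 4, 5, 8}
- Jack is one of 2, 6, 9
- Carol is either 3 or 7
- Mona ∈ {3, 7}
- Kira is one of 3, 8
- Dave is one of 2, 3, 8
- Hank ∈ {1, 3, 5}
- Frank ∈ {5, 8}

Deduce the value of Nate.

Carol and Mona share exactly the 2 values {3, 7}; by pigeonhole those values go to them, so strike 3, 7 from Nate, Kira, Dave, Hank.
Kira must be 8 (only option left). So Nate, Dave, Frank can't be 8.
Dave's domain is down to {2}, so Dave = 2. So Jack can't be 2.
Frank's domain is down to {5}, so Frank = 5. Eliminate 5 elsewhere: Nate, Hank.
So Nate = 4.

4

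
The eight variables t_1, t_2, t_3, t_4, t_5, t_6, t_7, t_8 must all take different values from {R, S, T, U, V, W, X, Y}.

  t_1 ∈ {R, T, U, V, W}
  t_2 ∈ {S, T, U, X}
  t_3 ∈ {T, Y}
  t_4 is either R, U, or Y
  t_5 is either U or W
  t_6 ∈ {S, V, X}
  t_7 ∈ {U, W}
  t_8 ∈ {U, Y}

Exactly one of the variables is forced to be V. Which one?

The 2 variables t_5 and t_7 are confined to {U, W}, which locks those values in; drop them from t_1, t_2, t_4, t_8.
t_8 has just one choice, so t_8 = Y. Eliminate Y elsewhere: t_3, t_4.
That leaves t_3 = T. Eliminate T elsewhere: t_1, t_2.
t_4 must be R (only option left). Eliminate R elsewhere: t_1.
So V goes to t_1.

t_1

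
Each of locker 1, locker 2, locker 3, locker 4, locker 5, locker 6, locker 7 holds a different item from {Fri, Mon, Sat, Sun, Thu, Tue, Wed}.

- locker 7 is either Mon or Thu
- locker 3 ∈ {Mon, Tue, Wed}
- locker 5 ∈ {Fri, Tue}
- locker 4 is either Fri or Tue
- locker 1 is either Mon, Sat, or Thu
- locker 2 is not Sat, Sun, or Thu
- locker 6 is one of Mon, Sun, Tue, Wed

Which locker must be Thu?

The 7 variables together cover exactly {Fri, Mon, Sat, Sun, Thu, Tue, Wed} — 7 values for 7 variables — and Sat appears only in locker 1's list, so locker 1 = Sat.
The 6 still-open variables together cover exactly {Fri, Mon, Sun, Thu, Tue, Wed} — 6 values for 6 variables — and Sun appears only in locker 6's list, so locker 6 = Sun.
Among the 5 still-open variables, Thu fits only locker 7 (and all 5 values in {Fri, Mon, Thu, Tue, Wed} must be used), so locker 7 = Thu.

locker 7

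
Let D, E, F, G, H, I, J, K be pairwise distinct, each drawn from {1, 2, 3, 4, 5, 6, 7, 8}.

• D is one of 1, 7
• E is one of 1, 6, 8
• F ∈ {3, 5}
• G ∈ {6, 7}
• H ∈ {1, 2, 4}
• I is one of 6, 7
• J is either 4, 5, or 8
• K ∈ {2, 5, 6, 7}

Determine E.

Among the 8 variables, 3 fits only F (and all 8 values in {1, 2, 3, 4, 5, 6, 7, 8} must be used), so F = 3.
The 2 variables G and I are confined to {6, 7}, which locks those values in; drop them from D, E, K.
D's domain is down to {1}, so D = 1. Eliminate 1 elsewhere: E, H.
So E = 8.

8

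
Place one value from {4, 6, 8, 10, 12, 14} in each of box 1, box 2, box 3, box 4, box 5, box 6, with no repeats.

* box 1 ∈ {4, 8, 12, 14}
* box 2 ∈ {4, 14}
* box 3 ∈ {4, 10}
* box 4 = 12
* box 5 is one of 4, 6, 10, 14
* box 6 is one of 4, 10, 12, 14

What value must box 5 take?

box 4 must be 12 (only option left). Eliminate 12 elsewhere: box 1, box 6.
The 5 still-open variables draw from only 5 values {4, 6, 8, 10, 14}, so each is used; only box 5 can be 6, hence box 5 = 6.

6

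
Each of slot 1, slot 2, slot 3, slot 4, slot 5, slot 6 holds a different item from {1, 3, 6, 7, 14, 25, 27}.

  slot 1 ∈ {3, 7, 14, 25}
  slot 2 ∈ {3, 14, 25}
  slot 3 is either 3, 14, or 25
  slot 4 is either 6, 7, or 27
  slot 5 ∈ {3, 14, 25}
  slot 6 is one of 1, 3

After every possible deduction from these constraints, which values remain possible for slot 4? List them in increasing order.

slot 2, slot 3, slot 5 share exactly the 3 values {3, 14, 25}; by pigeonhole those values go to them, so strike 3, 14, 25 from slot 1, slot 6.
That leaves slot 1 = 7. Strike 7 from slot 4.
slot 6 has just one choice, so slot 6 = 1.
No further eliminations apply; slot 4 can still be any of 6, 27.

6, 27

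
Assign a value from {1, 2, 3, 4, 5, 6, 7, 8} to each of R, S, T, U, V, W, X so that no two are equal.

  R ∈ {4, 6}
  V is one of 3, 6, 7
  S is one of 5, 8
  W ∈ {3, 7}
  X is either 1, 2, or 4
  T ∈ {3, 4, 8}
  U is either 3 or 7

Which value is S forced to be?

5

The 2 variables U and W are confined to {3, 7}, which locks those values in; drop them from T, V.
V has just one choice, so V = 6. So R can't be 6.
R has just one choice, so R = 4. Eliminate 4 elsewhere: T, X.
T must be 8 (only option left). Strike 8 from S.
So S = 5.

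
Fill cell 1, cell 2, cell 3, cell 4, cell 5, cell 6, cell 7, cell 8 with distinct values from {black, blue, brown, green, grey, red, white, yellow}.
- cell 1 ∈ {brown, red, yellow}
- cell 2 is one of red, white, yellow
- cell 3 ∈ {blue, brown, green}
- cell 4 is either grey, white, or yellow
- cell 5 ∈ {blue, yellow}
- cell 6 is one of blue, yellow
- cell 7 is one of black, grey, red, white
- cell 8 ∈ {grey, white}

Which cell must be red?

cell 2

The 8 variables draw from only 8 values {black, blue, brown, green, grey, red, white, yellow}, so each is used; only cell 7 can be black, hence cell 7 = black.
The 7 still-open variables together cover exactly {blue, brown, green, grey, red, white, yellow} — 7 values for 7 variables — and green appears only in cell 3's list, so cell 3 = green.
The 6 still-open variables together cover exactly {blue, brown, grey, red, white, yellow} — 6 values for 6 variables — and brown appears only in cell 1's list, so cell 1 = brown.
The 5 still-open variables together cover exactly {blue, grey, red, white, yellow} — 5 values for 5 variables — and red appears only in cell 2's list, so cell 2 = red.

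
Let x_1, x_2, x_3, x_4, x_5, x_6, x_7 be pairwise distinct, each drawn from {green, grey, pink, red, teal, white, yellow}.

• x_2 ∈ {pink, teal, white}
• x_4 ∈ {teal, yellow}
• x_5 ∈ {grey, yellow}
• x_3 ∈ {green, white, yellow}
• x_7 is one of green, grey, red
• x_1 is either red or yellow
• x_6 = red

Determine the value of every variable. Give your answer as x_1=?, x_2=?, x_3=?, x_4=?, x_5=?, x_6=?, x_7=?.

x_6 has just one choice, so x_6 = red. Strike red from x_1, x_7.
x_1 has just one choice, so x_1 = yellow. Strike yellow from x_3, x_4, x_5.
x_4 must be teal (only option left). So x_2 can't be teal.
x_5 has just one choice, so x_5 = grey. So x_7 can't be grey.
That leaves x_7 = green. Strike green from x_3.
x_3 must be white (only option left). So x_2 can't be white.
x_2 must be pink (only option left).

x_1=yellow, x_2=pink, x_3=white, x_4=teal, x_5=grey, x_6=red, x_7=green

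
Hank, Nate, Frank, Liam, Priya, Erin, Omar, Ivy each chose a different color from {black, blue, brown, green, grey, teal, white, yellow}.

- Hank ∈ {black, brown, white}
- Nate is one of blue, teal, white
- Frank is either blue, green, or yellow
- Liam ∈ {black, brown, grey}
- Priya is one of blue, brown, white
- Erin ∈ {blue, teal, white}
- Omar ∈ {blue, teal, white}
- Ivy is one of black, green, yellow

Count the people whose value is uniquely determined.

Among the 8 variables, grey fits only Liam (and all 8 values in {black, blue, brown, green, grey, teal, white, yellow} must be used), so Liam = grey.
Nate, Erin, Omar share exactly the 3 values {blue, teal, white}; by pigeonhole those values go to them, so strike blue, teal, white from Hank, Frank, Priya.
That leaves Priya = brown. Eliminate brown elsewhere: Hank.
Hank must be black (only option left). So Ivy can't be black.
Determined: Hank=black, Liam=grey, Priya=brown. The other people each still have more than one consistent value. That makes 3.

3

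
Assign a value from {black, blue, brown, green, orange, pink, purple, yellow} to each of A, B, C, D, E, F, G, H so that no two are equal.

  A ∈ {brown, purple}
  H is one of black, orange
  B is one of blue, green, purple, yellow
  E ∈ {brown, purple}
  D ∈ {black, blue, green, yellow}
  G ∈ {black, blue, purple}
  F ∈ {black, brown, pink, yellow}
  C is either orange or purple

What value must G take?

The 8 variables draw from only 8 values {black, blue, brown, green, orange, pink, purple, yellow}, so each is used; only F can be pink, hence F = pink.
A and E share exactly the 2 values {brown, purple}; by pigeonhole those values go to them, so strike brown, purple from B, C, G.
C's domain is down to {orange}, so C = orange. Eliminate orange elsewhere: H.
H must be black (only option left). Eliminate black elsewhere: D, G.
So G = blue.

blue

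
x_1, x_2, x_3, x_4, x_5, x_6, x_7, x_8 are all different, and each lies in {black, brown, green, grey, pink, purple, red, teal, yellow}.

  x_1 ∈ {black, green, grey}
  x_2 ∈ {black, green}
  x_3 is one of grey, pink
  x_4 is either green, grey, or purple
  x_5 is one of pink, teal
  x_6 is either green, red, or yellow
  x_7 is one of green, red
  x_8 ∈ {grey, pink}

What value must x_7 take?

red

The 8 variables draw from only 8 values {black, green, grey, pink, purple, red, teal, yellow}, so each is used; only x_4 can be purple, hence x_4 = purple.
Among the 7 still-open variables, teal fits only x_5 (and all 7 values in {black, green, grey, pink, red, teal, yellow} must be used), so x_5 = teal.
The 6 still-open variables together cover exactly {black, green, grey, pink, red, yellow} — 6 values for 6 variables — and yellow appears only in x_6's list, so x_6 = yellow.
Among the 5 still-open variables, red fits only x_7 (and all 5 values in {black, green, grey, pink, red} must be used), so x_7 = red.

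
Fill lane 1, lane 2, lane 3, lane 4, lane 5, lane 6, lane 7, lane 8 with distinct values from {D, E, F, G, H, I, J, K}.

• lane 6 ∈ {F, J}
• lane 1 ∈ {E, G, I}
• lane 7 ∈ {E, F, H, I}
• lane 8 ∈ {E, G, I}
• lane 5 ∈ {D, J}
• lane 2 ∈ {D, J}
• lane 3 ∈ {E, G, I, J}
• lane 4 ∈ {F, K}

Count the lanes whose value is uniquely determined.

3

The 8 variables draw from only 8 values {D, E, F, G, H, I, J, K}, so each is used; only lane 7 can be H, hence lane 7 = H.
The 7 still-open variables together cover exactly {D, E, F, G, I, J, K} — 7 values for 7 variables — and K appears only in lane 4's list, so lane 4 = K.
Among the 6 still-open variables, F fits only lane 6 (and all 6 values in {D, E, F, G, I, J} must be used), so lane 6 = F.
lane 2 and lane 5 share exactly the 2 values {D, J}; by pigeonhole those values go to them, so strike D, J from lane 3.
Determined: lane 4=K, lane 6=F, lane 7=H. The other lanes each still have more than one consistent value. That makes 3.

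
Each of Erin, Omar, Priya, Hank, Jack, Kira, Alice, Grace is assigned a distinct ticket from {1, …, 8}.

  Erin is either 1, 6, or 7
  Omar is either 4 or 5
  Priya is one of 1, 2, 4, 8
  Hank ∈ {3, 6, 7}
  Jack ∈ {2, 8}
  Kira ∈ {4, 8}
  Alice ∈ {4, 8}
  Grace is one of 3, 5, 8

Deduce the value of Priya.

1

Kira and Alice share exactly the 2 values {4, 8}; by pigeonhole those values go to them, so strike 4, 8 from Omar, Priya, Jack, Grace.
That leaves Omar = 5. Remove 5 from Grace.
That leaves Jack = 2. Strike 2 from Priya.
So Priya = 1.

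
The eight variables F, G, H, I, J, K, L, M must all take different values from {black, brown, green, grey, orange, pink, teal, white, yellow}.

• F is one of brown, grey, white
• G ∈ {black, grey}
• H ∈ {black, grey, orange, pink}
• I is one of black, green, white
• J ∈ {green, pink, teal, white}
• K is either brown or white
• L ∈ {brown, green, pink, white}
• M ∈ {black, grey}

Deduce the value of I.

green

The 8 variables together cover exactly {black, brown, green, grey, orange, pink, teal, white} — 8 values for 8 variables — and orange appears only in H's list, so H = orange.
Among the 7 still-open variables, teal fits only J (and all 7 values in {black, brown, green, grey, pink, teal, white} must be used), so J = teal.
Among the 6 still-open variables, pink fits only L (and all 6 values in {black, brown, green, grey, pink, white} must be used), so L = pink.
The 5 still-open variables together cover exactly {black, brown, green, grey, white} — 5 values for 5 variables — and green appears only in I's list, so I = green.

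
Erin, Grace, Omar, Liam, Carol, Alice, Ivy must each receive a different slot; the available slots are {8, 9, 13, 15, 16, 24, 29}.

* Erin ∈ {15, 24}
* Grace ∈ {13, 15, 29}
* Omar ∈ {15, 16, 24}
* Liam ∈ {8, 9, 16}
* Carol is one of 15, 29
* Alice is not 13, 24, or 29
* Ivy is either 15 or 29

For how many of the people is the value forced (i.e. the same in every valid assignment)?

The 7 variables draw from only 7 values {8, 9, 13, 15, 16, 24, 29}, so each is used; only Grace can be 13, hence Grace = 13.
Carol and Ivy between them cover only {15, 29} — a naked pair. Remove those values from Erin, Omar, Alice.
That leaves Erin = 24. Eliminate 24 elsewhere: Omar.
Omar has just one choice, so Omar = 16. Eliminate 16 elsewhere: Liam, Alice.
Determined: Erin=24, Grace=13, Omar=16. The other people each still have more than one consistent value. That makes 3.

3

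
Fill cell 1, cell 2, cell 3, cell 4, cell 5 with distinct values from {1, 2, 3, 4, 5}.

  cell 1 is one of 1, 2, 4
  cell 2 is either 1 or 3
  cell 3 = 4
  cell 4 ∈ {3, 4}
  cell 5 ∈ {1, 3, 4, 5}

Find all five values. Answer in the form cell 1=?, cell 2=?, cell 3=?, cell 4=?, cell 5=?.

cell 3's domain is down to {4}, so cell 3 = 4. Strike 4 from cell 1, cell 4, cell 5.
cell 4 has just one choice, so cell 4 = 3. So cell 2, cell 5 can't be 3.
cell 2's domain is down to {1}, so cell 2 = 1. Eliminate 1 elsewhere: cell 1, cell 5.
cell 5 must be 5 (only option left).
cell 1's domain is down to {2}, so cell 1 = 2.

cell 1=2, cell 2=1, cell 3=4, cell 4=3, cell 5=5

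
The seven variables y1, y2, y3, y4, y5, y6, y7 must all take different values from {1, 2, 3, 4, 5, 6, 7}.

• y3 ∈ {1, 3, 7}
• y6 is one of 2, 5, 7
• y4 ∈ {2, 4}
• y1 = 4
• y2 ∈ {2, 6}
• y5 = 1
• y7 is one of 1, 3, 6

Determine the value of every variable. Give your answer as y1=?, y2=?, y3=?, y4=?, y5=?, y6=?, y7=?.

y1=4, y2=6, y3=7, y4=2, y5=1, y6=5, y7=3

y1 has just one choice, so y1 = 4. So y4 can't be 4.
y4 has just one choice, so y4 = 2. Eliminate 2 elsewhere: y2, y6.
y5 must be 1 (only option left). Remove 1 from y3, y7.
y2's domain is down to {6}, so y2 = 6. Remove 6 from y7.
y7's domain is down to {3}, so y7 = 3. Eliminate 3 elsewhere: y3.
y3's domain is down to {7}, so y3 = 7. Strike 7 from y6.
y6's domain is down to {5}, so y6 = 5.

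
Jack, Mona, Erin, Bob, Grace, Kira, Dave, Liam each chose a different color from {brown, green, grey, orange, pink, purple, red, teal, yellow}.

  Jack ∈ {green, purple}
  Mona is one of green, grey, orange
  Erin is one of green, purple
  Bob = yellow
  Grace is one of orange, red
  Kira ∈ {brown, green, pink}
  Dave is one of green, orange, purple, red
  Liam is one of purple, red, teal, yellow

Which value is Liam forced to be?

teal

Bob must be yellow (only option left). Remove yellow from Liam.
Jack and Erin share exactly the 2 values {green, purple}; by pigeonhole those values go to them, so strike green, purple from Mona, Kira, Dave, Liam.
Grace and Dave share exactly the 2 values {orange, red}; by pigeonhole those values go to them, so strike orange, red from Mona, Liam.
So Liam = teal.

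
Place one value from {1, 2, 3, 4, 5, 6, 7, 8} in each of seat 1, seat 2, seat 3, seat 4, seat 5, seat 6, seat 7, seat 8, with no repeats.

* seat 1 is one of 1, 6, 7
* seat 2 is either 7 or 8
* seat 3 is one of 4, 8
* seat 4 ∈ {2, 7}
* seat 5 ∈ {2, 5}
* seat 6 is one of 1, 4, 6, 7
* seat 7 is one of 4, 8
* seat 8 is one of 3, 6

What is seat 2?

7

Among the 8 variables, 3 fits only seat 8 (and all 8 values in {1, 2, 3, 4, 5, 6, 7, 8} must be used), so seat 8 = 3.
The 7 still-open variables draw from only 7 values {1, 2, 4, 5, 6, 7, 8}, so each is used; only seat 5 can be 5, hence seat 5 = 5.
The 6 still-open variables together cover exactly {1, 2, 4, 6, 7, 8} — 6 values for 6 variables — and 2 appears only in seat 4's list, so seat 4 = 2.
seat 3 and seat 7 share exactly the 2 values {4, 8}; by pigeonhole those values go to them, so strike 4, 8 from seat 2, seat 6.
So seat 2 = 7.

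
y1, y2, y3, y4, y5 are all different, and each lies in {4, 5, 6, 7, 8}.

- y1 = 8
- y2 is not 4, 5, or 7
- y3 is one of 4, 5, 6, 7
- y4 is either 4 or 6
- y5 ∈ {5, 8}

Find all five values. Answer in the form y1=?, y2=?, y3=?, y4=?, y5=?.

y1=8, y2=6, y3=7, y4=4, y5=5

y1 has just one choice, so y1 = 8. Remove 8 from y2, y5.
y2 must be 6 (only option left). Remove 6 from y3, y4.
y4 has just one choice, so y4 = 4. So y3 can't be 4.
y5's domain is down to {5}, so y5 = 5. Remove 5 from y3.
y3 has just one choice, so y3 = 7.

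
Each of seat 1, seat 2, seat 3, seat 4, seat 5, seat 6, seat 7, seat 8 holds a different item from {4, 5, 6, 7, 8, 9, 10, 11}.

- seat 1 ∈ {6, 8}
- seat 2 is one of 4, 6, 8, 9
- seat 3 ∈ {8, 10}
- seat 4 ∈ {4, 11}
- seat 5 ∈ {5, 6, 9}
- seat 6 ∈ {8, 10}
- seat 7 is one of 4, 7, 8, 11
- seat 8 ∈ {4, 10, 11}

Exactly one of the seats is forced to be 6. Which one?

seat 1

The 8 variables draw from only 8 values {4, 5, 6, 7, 8, 9, 10, 11}, so each is used; only seat 5 can be 5, hence seat 5 = 5.
Among the 7 still-open variables, 7 fits only seat 7 (and all 7 values in {4, 6, 7, 8, 9, 10, 11} must be used), so seat 7 = 7.
The 6 still-open variables draw from only 6 values {4, 6, 8, 9, 10, 11}, so each is used; only seat 2 can be 9, hence seat 2 = 9.
The 5 still-open variables draw from only 5 values {4, 6, 8, 10, 11}, so each is used; only seat 1 can be 6, hence seat 1 = 6.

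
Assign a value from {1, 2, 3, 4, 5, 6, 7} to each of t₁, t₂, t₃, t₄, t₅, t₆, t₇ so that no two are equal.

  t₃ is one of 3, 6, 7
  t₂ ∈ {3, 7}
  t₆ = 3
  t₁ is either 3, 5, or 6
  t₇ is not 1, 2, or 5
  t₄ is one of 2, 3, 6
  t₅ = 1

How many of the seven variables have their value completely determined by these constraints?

7

t₅'s domain is down to {1}, so t₅ = 1.
That leaves t₆ = 3. Strike 3 from t₁, t₂, t₃, t₄, t₇.
t₂'s domain is down to {7}, so t₂ = 7. Strike 7 from t₃, t₇.
t₃ must be 6 (only option left). So t₁, t₄, t₇ can't be 6.
t₄ has just one choice, so t₄ = 2.
t₇'s domain is down to {4}, so t₇ = 4.
t₁ must be 5 (only option left).
Every variable is fixed: t₁=5, t₂=7, t₃=6, t₄=2, t₅=1, t₆=3, t₇=4. That makes 7.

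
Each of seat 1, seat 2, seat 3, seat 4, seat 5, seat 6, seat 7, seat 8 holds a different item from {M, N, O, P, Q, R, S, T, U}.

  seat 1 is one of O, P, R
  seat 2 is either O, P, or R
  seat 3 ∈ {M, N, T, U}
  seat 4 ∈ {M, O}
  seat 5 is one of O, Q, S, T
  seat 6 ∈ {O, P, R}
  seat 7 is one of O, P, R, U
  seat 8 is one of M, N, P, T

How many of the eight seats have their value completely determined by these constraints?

The 3 variables seat 1, seat 2, seat 6 are confined to {O, P, R}, which locks those values in; drop them from seat 4, seat 5, seat 7, seat 8.
seat 4's domain is down to {M}, so seat 4 = M. Strike M from seat 3, seat 8.
seat 7 has just one choice, so seat 7 = U. Remove U from seat 3.
The 2 variables seat 3 and seat 8 are confined to {N, T}, which locks those values in; drop them from seat 5.
Determined: seat 4=M, seat 7=U. The other seats each still have more than one consistent value. That makes 2.

2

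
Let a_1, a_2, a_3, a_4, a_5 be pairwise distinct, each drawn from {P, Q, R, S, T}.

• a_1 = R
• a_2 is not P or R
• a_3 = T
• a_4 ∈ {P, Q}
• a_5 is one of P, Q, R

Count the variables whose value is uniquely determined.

a_1 must be R (only option left). Eliminate R elsewhere: a_5.
a_3's domain is down to {T}, so a_3 = T. Eliminate T elsewhere: a_2.
Among the 3 still-open variables, S fits only a_2 (and all 3 values in {P, Q, S} must be used), so a_2 = S.
Determined: a_1=R, a_2=S, a_3=T. The other variables each still have more than one consistent value. That makes 3.

3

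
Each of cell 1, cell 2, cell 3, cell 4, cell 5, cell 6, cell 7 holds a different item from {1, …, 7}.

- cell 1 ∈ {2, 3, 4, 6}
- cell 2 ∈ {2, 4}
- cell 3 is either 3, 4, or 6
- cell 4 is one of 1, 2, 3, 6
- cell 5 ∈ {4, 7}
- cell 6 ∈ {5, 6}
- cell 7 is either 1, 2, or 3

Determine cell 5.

The 7 variables draw from only 7 values {1, 2, 3, 4, 5, 6, 7}, so each is used; only cell 6 can be 5, hence cell 6 = 5.
Among the 6 still-open variables, 7 fits only cell 5 (and all 6 values in {1, 2, 3, 4, 6, 7} must be used), so cell 5 = 7.

7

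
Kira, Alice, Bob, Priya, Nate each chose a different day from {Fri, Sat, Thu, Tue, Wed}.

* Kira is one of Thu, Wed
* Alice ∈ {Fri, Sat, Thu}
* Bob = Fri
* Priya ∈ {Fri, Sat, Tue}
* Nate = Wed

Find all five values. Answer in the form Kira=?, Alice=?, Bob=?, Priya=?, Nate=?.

Bob's domain is down to {Fri}, so Bob = Fri. Remove Fri from Alice, Priya.
Nate's domain is down to {Wed}, so Nate = Wed. So Kira can't be Wed.
Kira's domain is down to {Thu}, so Kira = Thu. So Alice can't be Thu.
Alice has just one choice, so Alice = Sat. Strike Sat from Priya.
That leaves Priya = Tue.

Kira=Thu, Alice=Sat, Bob=Fri, Priya=Tue, Nate=Wed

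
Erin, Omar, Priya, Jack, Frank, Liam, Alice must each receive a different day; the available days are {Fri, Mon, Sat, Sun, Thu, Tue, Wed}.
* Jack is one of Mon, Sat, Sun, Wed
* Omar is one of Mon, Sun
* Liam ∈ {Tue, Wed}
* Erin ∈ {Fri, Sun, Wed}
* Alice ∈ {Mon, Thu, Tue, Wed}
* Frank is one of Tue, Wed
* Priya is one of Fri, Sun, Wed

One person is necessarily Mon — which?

The 7 variables draw from only 7 values {Fri, Mon, Sat, Sun, Thu, Tue, Wed}, so each is used; only Jack can be Sat, hence Jack = Sat.
The 6 still-open variables draw from only 6 values {Fri, Mon, Sun, Thu, Tue, Wed}, so each is used; only Alice can be Thu, hence Alice = Thu.
The 5 still-open variables draw from only 5 values {Fri, Mon, Sun, Tue, Wed}, so each is used; only Omar can be Mon, hence Omar = Mon.

Omar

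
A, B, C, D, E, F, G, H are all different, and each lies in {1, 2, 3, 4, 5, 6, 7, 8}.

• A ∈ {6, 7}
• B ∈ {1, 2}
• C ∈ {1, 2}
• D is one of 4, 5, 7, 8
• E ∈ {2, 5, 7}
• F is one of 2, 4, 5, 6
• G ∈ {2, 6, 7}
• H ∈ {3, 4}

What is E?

5

The 8 variables draw from only 8 values {1, 2, 3, 4, 5, 6, 7, 8}, so each is used; only H can be 3, hence H = 3.
The 7 still-open variables together cover exactly {1, 2, 4, 5, 6, 7, 8} — 7 values for 7 variables — and 8 appears only in D's list, so D = 8.
The 6 still-open variables draw from only 6 values {1, 2, 4, 5, 6, 7}, so each is used; only F can be 4, hence F = 4.
The 5 still-open variables together cover exactly {1, 2, 5, 6, 7} — 5 values for 5 variables — and 5 appears only in E's list, so E = 5.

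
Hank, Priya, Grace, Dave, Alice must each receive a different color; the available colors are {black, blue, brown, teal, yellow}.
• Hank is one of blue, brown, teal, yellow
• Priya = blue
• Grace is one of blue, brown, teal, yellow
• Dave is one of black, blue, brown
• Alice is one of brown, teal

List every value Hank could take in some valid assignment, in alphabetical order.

Priya's domain is down to {blue}, so Priya = blue. Eliminate blue elsewhere: Hank, Grace, Dave.
The 4 still-open variables draw from only 4 values {black, brown, teal, yellow}, so each is used; only Dave can be black, hence Dave = black.
No further eliminations apply; Hank can still be any of brown, teal, yellow.

brown, teal, yellow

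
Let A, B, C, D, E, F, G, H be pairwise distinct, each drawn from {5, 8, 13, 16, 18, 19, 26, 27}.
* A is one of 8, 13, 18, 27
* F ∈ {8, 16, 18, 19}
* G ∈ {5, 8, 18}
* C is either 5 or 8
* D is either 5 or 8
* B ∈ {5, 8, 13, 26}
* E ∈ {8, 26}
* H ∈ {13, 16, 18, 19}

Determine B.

13

The 8 variables draw from only 8 values {5, 8, 13, 16, 18, 19, 26, 27}, so each is used; only A can be 27, hence A = 27.
The 2 variables C and D are confined to {5, 8}, which locks those values in; drop them from B, E, F, G.
E has just one choice, so E = 26. Strike 26 from B.
So B = 13.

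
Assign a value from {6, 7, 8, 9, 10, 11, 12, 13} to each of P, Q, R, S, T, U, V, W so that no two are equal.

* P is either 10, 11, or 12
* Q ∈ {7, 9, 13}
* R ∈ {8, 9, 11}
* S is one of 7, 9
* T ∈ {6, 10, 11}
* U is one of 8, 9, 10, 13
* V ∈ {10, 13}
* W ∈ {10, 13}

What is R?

11

The 8 variables draw from only 8 values {6, 7, 8, 9, 10, 11, 12, 13}, so each is used; only T can be 6, hence T = 6.
Among the 7 still-open variables, 12 fits only P (and all 7 values in {7, 8, 9, 10, 11, 12, 13} must be used), so P = 12.
Among the 6 still-open variables, 11 fits only R (and all 6 values in {7, 8, 9, 10, 11, 13} must be used), so R = 11.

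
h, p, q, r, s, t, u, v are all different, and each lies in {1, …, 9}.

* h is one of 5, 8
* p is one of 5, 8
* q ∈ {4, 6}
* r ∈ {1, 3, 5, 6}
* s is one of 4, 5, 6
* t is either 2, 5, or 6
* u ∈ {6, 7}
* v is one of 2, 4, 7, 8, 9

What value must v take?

9

The 2 variables h and p are confined to {5, 8}, which locks those values in; drop them from r, s, t, v.
q and s share exactly the 2 values {4, 6}; by pigeonhole those values go to them, so strike 4, 6 from r, t, u, v.
t's domain is down to {2}, so t = 2. Strike 2 from v.
u has just one choice, so u = 7. Remove 7 from v.
So v = 9.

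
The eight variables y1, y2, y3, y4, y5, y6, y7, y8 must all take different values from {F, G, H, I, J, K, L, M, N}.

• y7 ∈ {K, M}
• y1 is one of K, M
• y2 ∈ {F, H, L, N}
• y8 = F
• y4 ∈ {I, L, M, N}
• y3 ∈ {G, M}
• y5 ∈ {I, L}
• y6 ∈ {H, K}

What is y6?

H

y8 must be F (only option left). Remove F from y2.
The 7 still-open variables draw from only 7 values {G, H, I, K, L, M, N}, so each is used; only y3 can be G, hence y3 = G.
y1 and y7 between them cover only {K, M} — a naked pair. Remove those values from y4, y6.
So y6 = H.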